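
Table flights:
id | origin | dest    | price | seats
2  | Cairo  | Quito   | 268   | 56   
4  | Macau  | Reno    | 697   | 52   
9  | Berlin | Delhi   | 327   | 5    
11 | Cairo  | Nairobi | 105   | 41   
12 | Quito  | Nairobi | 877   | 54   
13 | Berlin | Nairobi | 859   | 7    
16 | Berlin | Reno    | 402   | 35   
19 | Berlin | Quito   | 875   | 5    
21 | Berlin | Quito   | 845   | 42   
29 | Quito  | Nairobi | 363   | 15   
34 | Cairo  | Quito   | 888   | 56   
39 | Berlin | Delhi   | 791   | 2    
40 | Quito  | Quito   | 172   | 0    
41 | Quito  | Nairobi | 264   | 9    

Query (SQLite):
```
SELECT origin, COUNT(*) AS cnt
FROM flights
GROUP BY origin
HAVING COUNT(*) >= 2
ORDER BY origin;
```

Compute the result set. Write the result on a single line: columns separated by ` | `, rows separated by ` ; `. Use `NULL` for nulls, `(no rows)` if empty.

Berlin | 6 ; Cairo | 3 ; Quito | 4

Partition flights by origin; compute COUNT(*) within each group.
HAVING: keep groups with count ≥ 2.
  Berlin: ids {9, 13, 16, 19, 21, 39} → COUNT(*)=6
  Cairo: ids {2, 11, 34} → COUNT(*)=3
  Macau: ids {4} → COUNT(*)=1
  Quito: ids {12, 29, 40, 41} → COUNT(*)=4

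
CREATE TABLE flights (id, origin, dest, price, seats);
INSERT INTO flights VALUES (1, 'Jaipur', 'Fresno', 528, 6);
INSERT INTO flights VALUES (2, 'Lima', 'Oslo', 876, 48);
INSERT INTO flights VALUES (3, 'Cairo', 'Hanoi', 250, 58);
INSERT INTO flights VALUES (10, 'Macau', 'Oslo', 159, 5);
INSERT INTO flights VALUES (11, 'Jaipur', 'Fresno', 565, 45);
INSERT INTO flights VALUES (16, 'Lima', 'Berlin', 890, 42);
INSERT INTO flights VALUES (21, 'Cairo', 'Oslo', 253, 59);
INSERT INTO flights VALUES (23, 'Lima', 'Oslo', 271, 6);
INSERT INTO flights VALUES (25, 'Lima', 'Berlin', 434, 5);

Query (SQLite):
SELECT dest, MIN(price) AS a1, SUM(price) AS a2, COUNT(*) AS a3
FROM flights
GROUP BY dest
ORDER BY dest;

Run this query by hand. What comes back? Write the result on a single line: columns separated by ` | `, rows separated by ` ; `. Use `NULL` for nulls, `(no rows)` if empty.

Berlin | 434 | 1324 | 2 ; Fresno | 528 | 1093 | 2 ; Hanoi | 250 | 250 | 1 ; Oslo | 159 | 1559 | 4

Group flights by dest.
Per group compute: MIN(price), SUM(price), COUNT(*).
  Berlin: ids {16, 25} → MIN(price)=434, SUM(price)=1324, COUNT(*)=2
  Fresno: ids {1, 11} → MIN(price)=528, SUM(price)=1093, COUNT(*)=2
  Hanoi: ids {3} → MIN(price)=250, SUM(price)=250, COUNT(*)=1
  Oslo: ids {2, 10, 21, 23} → MIN(price)=159, SUM(price)=1559, COUNT(*)=4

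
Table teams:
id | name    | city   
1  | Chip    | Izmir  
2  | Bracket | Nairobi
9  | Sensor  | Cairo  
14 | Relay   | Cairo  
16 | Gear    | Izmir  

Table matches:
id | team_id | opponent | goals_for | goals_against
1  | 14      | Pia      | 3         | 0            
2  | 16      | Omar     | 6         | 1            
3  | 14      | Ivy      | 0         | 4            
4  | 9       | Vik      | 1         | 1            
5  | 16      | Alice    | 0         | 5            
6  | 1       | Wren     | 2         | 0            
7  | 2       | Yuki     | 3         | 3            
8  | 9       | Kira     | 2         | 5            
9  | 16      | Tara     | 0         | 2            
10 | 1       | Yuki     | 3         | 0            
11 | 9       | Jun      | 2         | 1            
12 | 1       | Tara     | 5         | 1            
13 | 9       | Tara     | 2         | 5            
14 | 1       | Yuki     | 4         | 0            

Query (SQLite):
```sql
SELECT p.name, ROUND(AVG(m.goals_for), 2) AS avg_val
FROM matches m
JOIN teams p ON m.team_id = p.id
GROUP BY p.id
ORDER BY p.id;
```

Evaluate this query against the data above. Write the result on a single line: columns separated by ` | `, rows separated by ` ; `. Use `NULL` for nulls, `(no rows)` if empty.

Chip | 3.5 ; Bracket | 3 ; Sensor | 1.75 ; Relay | 1.5 ; Gear | 2

Join each matches row to its teams via team_id.
Group joined rows by teams.id; compute ROUND(AVG(m.goals_for), 2) per group.
  1: ids {6, 10, 12, 14} → ROUND(AVG(m.goals_for), 2)=3.5
  2: ids {7} → ROUND(AVG(m.goals_for), 2)=3
  9: ids {4, 8, 11, 13} → ROUND(AVG(m.goals_for), 2)=1.75
  14: ids {1, 3} → ROUND(AVG(m.goals_for), 2)=1.5
  16: ids {2, 5, 9} → ROUND(AVG(m.goals_for), 2)=2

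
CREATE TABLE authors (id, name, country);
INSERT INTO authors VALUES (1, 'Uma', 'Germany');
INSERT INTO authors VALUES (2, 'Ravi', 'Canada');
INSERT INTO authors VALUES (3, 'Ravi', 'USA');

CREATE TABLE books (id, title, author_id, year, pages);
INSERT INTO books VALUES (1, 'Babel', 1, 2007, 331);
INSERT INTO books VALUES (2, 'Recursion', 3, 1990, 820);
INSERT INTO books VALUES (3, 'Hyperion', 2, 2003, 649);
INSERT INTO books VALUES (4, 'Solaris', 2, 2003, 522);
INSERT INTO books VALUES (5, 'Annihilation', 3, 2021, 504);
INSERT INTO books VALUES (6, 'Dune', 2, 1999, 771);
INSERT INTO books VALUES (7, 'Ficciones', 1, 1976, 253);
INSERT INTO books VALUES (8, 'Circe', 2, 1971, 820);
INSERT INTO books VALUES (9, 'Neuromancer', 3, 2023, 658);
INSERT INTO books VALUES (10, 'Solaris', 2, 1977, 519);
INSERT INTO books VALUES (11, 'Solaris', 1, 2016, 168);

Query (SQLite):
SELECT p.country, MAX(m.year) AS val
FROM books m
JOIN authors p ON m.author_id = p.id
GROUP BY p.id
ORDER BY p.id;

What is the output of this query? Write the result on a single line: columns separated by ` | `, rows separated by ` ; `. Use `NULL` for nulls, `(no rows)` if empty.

Join each books row to its authors via author_id.
Group joined rows by authors.id; compute MAX(m.year) per group.
  1: ids {1, 7, 11} → MAX(m.year)=2016
  2: ids {3, 4, 6, 8, 10} → MAX(m.year)=2003
  3: ids {2, 5, 9} → MAX(m.year)=2023

Germany | 2016 ; Canada | 2003 ; USA | 2023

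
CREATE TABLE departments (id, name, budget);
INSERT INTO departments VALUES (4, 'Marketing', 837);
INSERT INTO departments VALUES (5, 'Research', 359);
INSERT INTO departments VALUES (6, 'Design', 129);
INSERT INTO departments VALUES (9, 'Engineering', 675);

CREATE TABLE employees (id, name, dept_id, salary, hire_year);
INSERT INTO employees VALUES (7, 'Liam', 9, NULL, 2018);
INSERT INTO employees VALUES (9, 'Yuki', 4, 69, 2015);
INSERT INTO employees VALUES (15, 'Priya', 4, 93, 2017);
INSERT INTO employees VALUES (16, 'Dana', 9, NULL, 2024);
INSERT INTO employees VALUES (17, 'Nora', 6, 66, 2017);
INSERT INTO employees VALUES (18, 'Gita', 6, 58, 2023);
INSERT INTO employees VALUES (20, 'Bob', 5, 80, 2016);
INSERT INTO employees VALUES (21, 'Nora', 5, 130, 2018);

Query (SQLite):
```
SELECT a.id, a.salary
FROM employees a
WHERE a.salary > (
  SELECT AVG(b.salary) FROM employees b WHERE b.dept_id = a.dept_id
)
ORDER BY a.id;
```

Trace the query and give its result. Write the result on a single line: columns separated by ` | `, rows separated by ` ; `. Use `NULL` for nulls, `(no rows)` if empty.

For each employees row a, compute AVG(salary) over rows sharing a.dept_id.
Keep row a if a.salary > that per-group AVG.
  dept_id=4: AVG(salary) = 81.0
  dept_id=5: AVG(salary) = 105.0
  dept_id=6: AVG(salary) = 62.0
  dept_id=9: AVG(salary) = NULL

15 | 93 ; 17 | 66 ; 21 | 130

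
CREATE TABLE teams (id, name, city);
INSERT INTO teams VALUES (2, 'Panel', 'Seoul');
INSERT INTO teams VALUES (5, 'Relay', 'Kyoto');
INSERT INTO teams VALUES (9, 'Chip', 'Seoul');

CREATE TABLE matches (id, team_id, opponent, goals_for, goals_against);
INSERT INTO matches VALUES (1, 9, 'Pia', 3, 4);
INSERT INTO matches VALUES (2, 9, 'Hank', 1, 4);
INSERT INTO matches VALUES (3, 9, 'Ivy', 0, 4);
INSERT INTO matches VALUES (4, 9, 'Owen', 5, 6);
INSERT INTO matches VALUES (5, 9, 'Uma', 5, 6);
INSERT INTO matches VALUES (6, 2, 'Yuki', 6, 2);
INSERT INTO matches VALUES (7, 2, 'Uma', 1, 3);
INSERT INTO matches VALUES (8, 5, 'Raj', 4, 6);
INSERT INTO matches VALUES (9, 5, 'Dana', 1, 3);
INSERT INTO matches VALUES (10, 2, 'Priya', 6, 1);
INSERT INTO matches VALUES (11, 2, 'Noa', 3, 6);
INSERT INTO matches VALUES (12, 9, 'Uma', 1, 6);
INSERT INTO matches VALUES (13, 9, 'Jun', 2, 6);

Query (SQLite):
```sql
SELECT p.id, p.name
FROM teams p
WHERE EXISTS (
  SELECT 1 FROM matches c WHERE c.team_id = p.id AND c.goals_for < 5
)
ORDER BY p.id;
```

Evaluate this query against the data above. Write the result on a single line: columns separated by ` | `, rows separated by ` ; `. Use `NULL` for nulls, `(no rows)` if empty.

2 | Panel ; 5 | Relay ; 9 | Chip

For each teams row, check whether any matches with matching team_id has goals_for < 5.
Keep rows where that is true.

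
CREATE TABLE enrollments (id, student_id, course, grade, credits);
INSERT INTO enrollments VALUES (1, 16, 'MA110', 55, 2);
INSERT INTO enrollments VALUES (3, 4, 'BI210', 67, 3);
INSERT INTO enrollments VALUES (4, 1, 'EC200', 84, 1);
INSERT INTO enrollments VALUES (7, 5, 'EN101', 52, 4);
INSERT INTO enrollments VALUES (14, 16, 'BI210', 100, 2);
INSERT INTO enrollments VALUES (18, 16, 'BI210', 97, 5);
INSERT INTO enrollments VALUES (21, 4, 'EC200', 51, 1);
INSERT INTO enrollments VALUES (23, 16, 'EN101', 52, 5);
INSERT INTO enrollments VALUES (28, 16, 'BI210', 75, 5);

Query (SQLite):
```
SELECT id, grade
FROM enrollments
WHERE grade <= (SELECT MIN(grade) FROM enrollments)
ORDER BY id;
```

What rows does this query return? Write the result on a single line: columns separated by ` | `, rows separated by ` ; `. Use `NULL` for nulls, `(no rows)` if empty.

21 | 51

Scalar subquery: MIN(grade) over all enrollments rows = 51.
Keep rows where grade <= that value.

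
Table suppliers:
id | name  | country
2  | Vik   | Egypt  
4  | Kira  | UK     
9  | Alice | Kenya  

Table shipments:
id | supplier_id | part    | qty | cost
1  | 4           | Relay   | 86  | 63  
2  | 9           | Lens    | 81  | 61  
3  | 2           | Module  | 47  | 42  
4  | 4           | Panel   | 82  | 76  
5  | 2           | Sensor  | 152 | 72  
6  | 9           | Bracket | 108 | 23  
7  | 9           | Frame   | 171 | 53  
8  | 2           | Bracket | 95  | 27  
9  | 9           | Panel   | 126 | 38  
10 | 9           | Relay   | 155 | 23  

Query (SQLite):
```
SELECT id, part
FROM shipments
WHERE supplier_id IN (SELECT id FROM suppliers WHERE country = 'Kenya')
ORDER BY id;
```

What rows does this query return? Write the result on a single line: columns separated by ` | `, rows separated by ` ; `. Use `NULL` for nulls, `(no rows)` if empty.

Inner query: suppliers.id where country = 'Kenya'.
Outer: keep shipments rows whose supplier_id is in that set.
Inner query → {9}

2 | Lens ; 6 | Bracket ; 7 | Frame ; 9 | Panel ; 10 | Relay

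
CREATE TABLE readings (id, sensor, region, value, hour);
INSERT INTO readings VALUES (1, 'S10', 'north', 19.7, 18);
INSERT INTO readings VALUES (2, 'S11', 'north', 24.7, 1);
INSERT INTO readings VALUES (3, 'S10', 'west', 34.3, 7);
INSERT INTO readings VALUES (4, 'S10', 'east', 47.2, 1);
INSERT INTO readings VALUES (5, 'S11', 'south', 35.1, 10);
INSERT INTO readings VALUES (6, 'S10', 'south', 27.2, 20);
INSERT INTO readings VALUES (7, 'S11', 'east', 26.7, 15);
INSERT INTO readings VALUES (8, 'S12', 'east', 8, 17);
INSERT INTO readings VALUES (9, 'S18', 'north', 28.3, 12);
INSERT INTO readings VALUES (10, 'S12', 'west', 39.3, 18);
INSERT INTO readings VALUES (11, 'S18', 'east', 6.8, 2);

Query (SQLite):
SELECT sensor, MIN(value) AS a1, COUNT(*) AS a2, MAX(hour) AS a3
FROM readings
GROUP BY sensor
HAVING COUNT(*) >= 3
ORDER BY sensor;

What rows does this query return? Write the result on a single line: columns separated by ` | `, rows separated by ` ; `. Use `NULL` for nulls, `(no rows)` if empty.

S10 | 19.7 | 4 | 20 ; S11 | 24.7 | 3 | 15

Group readings by sensor.
Per group compute: MIN(value), COUNT(*), MAX(hour).
HAVING: drop groups with fewer than 3 rows.
  S10: ids {1, 3, 4, 6} → MIN(value)=19.7, COUNT(*)=4, MAX(hour)=20
  S11: ids {2, 5, 7} → MIN(value)=24.7, COUNT(*)=3, MAX(hour)=15
  S12: ids {8, 10} → MIN(value)=8, COUNT(*)=2, MAX(hour)=18
  S18: ids {9, 11} → MIN(value)=6.8, COUNT(*)=2, MAX(hour)=12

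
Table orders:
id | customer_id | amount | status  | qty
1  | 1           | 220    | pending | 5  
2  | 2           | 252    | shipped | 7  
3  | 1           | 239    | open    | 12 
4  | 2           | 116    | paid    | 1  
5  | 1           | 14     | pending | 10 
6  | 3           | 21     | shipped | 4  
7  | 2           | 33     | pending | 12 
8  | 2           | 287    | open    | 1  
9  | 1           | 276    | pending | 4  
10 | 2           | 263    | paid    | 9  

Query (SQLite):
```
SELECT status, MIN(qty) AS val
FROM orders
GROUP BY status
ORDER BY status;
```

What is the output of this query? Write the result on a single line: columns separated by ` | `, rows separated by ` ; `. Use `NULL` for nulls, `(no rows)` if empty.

open | 1 ; paid | 1 ; pending | 4 ; shipped | 4

Partition orders by status; compute MIN(qty) within each group.
  open: ids {3, 8} → MIN(qty)=1
  paid: ids {4, 10} → MIN(qty)=1
  pending: ids {1, 5, 7, 9} → MIN(qty)=4
  shipped: ids {2, 6} → MIN(qty)=4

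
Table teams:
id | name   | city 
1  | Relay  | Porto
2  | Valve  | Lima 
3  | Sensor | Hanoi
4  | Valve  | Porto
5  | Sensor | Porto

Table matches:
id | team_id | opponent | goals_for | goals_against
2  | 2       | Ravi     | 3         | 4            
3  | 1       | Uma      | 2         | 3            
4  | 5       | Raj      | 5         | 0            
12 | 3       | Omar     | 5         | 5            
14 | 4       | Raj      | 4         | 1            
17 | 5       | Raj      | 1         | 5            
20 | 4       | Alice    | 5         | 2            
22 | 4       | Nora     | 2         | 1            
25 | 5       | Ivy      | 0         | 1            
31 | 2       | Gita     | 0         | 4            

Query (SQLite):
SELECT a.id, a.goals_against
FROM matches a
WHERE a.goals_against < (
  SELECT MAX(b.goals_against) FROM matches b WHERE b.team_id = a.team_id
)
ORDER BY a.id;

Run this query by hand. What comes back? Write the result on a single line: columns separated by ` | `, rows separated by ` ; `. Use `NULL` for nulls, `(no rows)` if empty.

For each matches row a, compute MAX(goals_against) over rows sharing a.team_id.
Keep row a if a.goals_against < that per-group MAX.
  team_id=1: MAX(goals_against) = 3
  team_id=2: MAX(goals_against) = 4
  team_id=3: MAX(goals_against) = 5
  team_id=4: MAX(goals_against) = 2
  team_id=5: MAX(goals_against) = 5

4 | 0 ; 14 | 1 ; 22 | 1 ; 25 | 1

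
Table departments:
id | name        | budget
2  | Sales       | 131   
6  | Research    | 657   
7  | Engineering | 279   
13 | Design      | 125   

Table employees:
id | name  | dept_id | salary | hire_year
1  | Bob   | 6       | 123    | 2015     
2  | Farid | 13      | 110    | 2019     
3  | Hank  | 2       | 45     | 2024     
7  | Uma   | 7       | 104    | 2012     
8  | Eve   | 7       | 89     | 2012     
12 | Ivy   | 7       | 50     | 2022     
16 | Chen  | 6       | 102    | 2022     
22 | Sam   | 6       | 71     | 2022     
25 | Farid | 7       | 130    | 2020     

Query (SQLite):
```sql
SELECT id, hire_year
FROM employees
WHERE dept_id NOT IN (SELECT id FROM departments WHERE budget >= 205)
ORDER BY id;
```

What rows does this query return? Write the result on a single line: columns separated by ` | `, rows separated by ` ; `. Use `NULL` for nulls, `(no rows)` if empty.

2 | 2019 ; 3 | 2024

Inner query: departments.id where budget >= 205.
Outer: keep employees rows whose dept_id is not in that set.
Inner query → {6, 7}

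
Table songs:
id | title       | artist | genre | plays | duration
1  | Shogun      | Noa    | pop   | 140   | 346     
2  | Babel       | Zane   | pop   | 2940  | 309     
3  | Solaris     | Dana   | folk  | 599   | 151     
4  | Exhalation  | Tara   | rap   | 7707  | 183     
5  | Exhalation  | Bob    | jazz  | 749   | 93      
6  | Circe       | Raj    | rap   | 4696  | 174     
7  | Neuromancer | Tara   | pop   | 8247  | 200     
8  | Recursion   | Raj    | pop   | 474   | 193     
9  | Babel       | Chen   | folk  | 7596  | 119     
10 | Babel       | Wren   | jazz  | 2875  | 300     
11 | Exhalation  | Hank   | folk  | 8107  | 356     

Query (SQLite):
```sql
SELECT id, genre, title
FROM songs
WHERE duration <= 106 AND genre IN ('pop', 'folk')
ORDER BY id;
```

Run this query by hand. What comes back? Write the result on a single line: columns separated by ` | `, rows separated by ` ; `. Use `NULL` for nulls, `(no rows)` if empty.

(no rows)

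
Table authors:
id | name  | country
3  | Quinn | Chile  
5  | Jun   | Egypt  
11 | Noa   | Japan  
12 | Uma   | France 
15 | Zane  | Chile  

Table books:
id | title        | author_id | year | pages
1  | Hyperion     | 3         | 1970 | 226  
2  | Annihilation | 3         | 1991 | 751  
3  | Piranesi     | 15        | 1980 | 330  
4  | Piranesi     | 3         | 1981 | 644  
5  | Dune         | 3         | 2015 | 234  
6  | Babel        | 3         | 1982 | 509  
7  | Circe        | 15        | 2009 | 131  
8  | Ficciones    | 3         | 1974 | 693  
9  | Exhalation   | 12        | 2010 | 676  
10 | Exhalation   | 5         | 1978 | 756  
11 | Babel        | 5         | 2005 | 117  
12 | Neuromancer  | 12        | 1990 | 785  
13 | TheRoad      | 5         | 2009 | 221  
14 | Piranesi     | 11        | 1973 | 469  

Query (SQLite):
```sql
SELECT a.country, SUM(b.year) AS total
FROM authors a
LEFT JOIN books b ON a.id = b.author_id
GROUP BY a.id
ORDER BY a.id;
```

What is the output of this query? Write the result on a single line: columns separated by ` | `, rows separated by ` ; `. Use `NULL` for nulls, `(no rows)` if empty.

LEFT JOIN keeps every authors row; unmatched ones get NULL for books columns.
Group by authors.id and compute SUM(b.year). SUM over an all-NULL group is NULL.
  3: ids {1, 2, 4, 5, 6, 8} → SUM(b.year)=11913
  5: ids {10, 11, 13} → SUM(b.year)=5992
  11: ids {14} → SUM(b.year)=1973
  12: ids {9, 12} → SUM(b.year)=4000
  15: ids {3, 7} → SUM(b.year)=3989

Chile | 11913 ; Egypt | 5992 ; Japan | 1973 ; France | 4000 ; Chile | 3989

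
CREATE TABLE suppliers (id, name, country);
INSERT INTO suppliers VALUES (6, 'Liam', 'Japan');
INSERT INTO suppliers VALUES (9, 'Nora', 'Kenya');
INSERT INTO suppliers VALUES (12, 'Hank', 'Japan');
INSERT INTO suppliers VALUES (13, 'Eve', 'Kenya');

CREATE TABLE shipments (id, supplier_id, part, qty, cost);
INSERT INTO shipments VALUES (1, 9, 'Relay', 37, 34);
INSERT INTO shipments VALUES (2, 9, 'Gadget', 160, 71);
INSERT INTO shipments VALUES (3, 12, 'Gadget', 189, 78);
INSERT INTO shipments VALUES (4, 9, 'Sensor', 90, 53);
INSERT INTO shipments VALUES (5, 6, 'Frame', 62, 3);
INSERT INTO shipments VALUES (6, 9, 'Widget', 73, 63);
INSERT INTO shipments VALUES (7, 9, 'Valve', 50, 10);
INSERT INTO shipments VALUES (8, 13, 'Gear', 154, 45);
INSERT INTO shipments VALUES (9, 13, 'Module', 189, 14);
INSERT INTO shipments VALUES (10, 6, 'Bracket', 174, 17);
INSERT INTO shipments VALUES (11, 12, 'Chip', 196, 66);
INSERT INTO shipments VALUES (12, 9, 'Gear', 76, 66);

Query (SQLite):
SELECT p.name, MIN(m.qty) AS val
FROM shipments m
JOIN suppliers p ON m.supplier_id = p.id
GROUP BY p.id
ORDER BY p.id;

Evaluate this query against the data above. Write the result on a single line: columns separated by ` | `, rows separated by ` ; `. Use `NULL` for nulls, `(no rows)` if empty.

Liam | 62 ; Nora | 37 ; Hank | 189 ; Eve | 154

Join each shipments row to its suppliers via supplier_id.
Group joined rows by suppliers.id; compute MIN(m.qty) per group.
  6: ids {5, 10} → MIN(m.qty)=62
  9: ids {1, 2, 4, 6, 7, 12} → MIN(m.qty)=37
  12: ids {3, 11} → MIN(m.qty)=189
  13: ids {8, 9} → MIN(m.qty)=154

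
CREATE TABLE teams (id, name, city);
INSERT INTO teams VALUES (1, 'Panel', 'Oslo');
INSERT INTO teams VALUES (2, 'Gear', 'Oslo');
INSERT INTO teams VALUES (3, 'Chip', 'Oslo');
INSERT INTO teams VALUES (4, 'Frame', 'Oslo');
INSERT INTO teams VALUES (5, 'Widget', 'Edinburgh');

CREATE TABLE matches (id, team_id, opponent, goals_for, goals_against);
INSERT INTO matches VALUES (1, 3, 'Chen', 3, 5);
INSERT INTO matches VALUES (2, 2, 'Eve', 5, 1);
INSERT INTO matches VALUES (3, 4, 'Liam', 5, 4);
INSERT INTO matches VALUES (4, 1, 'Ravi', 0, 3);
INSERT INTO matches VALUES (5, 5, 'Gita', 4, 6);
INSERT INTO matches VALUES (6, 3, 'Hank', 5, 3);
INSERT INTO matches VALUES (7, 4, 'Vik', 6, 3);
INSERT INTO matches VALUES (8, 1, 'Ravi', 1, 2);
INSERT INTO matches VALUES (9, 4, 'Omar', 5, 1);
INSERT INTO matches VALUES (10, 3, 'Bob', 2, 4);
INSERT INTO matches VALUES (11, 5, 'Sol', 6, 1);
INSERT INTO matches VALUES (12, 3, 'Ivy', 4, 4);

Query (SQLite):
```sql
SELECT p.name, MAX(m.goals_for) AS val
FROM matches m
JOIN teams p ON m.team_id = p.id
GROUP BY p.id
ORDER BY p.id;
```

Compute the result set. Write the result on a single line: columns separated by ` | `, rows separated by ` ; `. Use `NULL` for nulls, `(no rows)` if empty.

Join each matches row to its teams via team_id.
Group joined rows by teams.id; compute MAX(m.goals_for) per group.
  1: ids {4, 8} → MAX(m.goals_for)=1
  2: ids {2} → MAX(m.goals_for)=5
  3: ids {1, 6, 10, 12} → MAX(m.goals_for)=5
  4: ids {3, 7, 9} → MAX(m.goals_for)=6
  5: ids {5, 11} → MAX(m.goals_for)=6

Panel | 1 ; Gear | 5 ; Chip | 5 ; Frame | 6 ; Widget | 6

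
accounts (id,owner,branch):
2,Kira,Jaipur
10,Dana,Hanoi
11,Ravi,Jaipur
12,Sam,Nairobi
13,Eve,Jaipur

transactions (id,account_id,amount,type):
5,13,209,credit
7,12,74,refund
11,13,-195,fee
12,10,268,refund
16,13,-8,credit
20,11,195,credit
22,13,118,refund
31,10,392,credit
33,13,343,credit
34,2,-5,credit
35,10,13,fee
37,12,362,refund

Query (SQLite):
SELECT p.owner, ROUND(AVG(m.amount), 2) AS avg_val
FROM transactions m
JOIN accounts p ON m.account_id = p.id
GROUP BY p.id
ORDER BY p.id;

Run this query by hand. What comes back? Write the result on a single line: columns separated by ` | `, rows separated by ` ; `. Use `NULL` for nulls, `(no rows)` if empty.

Kira | -5 ; Dana | 224.33 ; Ravi | 195 ; Sam | 218 ; Eve | 93.4

Join each transactions row to its accounts via account_id.
Group joined rows by accounts.id; compute ROUND(AVG(m.amount), 2) per group.
  2: ids {34} → ROUND(AVG(m.amount), 2)=-5
  10: ids {12, 31, 35} → ROUND(AVG(m.amount), 2)=224.33
  11: ids {20} → ROUND(AVG(m.amount), 2)=195
  12: ids {7, 37} → ROUND(AVG(m.amount), 2)=218
  13: ids {5, 11, 16, 22, 33} → ROUND(AVG(m.amount), 2)=93.4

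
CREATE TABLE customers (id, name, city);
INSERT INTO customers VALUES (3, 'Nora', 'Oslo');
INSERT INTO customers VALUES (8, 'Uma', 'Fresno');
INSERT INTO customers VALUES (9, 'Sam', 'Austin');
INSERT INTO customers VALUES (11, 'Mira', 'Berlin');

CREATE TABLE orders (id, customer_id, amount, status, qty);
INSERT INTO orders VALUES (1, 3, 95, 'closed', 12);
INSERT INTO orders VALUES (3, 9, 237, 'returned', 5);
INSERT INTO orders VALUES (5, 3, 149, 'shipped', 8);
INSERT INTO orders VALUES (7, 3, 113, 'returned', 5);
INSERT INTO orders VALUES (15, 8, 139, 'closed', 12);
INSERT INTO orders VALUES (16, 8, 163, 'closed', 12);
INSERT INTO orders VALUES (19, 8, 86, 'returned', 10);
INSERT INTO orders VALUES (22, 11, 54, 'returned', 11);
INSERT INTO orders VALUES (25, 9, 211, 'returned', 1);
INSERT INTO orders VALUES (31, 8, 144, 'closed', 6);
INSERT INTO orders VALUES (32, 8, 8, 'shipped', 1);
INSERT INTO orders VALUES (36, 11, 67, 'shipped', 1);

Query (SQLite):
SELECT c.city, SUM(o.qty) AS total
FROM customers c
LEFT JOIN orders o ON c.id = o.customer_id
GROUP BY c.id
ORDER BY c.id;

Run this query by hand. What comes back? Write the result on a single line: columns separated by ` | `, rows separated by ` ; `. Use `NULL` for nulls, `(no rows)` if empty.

Oslo | 25 ; Fresno | 41 ; Austin | 6 ; Berlin | 12

LEFT JOIN keeps every customers row; unmatched ones get NULL for orders columns.
Group by customers.id and compute SUM(o.qty). SUM over an all-NULL group is NULL.
  3: ids {1, 5, 7} → SUM(o.qty)=25
  8: ids {15, 16, 19, 31, 32} → SUM(o.qty)=41
  9: ids {3, 25} → SUM(o.qty)=6
  11: ids {22, 36} → SUM(o.qty)=12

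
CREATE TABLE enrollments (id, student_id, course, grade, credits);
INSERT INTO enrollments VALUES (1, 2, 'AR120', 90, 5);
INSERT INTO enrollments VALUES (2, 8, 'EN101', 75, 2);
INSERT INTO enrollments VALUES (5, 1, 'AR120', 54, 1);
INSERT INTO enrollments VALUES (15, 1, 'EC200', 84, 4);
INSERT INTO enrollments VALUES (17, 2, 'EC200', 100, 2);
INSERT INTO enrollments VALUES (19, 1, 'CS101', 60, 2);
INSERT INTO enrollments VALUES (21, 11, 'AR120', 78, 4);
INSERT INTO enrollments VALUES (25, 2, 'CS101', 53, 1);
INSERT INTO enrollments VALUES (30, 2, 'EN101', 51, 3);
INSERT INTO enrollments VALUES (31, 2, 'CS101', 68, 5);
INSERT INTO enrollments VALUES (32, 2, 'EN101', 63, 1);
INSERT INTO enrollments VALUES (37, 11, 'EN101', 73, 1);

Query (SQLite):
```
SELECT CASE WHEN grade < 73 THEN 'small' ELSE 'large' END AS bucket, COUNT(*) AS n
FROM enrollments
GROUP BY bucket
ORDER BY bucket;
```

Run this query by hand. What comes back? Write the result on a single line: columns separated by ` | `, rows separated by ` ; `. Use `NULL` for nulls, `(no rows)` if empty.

large | 6 ; small | 6

Bucket rows by grade < 73 → 'small' else 'large'; count each bucket.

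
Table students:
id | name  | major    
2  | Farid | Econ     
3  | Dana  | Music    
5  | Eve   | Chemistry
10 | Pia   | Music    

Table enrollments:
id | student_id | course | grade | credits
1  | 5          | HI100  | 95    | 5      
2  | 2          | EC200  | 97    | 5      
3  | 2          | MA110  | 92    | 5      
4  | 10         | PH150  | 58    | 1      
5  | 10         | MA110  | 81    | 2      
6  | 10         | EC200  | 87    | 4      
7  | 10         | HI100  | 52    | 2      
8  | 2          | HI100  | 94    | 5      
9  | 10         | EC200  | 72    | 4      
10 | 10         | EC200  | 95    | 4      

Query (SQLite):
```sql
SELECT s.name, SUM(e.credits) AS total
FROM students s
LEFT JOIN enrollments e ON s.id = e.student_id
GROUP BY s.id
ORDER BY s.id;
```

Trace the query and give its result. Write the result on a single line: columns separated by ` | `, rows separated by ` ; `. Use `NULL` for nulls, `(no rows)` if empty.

LEFT JOIN keeps every students row; unmatched ones get NULL for enrollments columns.
Group by students.id and compute SUM(e.credits). SUM over an all-NULL group is NULL.
  2: ids {2, 3, 8} → SUM(e.credits)=15
  3: ids {—} → SUM(e.credits)=NULL
  5: ids {1} → SUM(e.credits)=5
  10: ids {4, 5, 6, 7, 9, 10} → SUM(e.credits)=17

Farid | 15 ; Dana | NULL ; Eve | 5 ; Pia | 17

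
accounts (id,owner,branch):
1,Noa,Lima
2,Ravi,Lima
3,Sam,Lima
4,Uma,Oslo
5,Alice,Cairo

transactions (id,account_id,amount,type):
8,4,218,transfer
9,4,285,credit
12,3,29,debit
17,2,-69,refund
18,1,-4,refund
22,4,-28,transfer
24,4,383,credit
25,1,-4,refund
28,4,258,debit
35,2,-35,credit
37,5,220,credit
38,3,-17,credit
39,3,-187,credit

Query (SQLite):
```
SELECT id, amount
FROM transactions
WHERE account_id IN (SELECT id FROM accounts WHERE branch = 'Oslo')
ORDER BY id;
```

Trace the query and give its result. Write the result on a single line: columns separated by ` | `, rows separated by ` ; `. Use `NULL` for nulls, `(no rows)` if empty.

8 | 218 ; 9 | 285 ; 22 | -28 ; 24 | 383 ; 28 | 258

Inner query: accounts.id where branch = 'Oslo'.
Outer: keep transactions rows whose account_id is in that set.
Inner query → {4}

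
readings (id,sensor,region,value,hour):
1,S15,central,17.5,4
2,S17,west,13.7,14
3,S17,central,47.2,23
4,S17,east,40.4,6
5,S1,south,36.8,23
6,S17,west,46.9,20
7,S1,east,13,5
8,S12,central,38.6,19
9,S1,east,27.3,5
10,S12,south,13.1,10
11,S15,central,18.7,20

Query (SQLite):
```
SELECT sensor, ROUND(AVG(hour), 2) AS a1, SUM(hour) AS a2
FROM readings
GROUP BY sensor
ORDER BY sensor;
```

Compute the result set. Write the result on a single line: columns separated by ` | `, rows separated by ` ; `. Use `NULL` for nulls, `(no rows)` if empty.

S1 | 11 | 33 ; S12 | 14.5 | 29 ; S15 | 12 | 24 ; S17 | 15.75 | 63

Group readings by sensor.
Per group compute: ROUND(AVG(hour), 2), SUM(hour).
  S1: ids {5, 7, 9} → ROUND(AVG(hour), 2)=11, SUM(hour)=33
  S12: ids {8, 10} → ROUND(AVG(hour), 2)=14.5, SUM(hour)=29
  S15: ids {1, 11} → ROUND(AVG(hour), 2)=12, SUM(hour)=24
  S17: ids {2, 3, 4, 6} → ROUND(AVG(hour), 2)=15.75, SUM(hour)=63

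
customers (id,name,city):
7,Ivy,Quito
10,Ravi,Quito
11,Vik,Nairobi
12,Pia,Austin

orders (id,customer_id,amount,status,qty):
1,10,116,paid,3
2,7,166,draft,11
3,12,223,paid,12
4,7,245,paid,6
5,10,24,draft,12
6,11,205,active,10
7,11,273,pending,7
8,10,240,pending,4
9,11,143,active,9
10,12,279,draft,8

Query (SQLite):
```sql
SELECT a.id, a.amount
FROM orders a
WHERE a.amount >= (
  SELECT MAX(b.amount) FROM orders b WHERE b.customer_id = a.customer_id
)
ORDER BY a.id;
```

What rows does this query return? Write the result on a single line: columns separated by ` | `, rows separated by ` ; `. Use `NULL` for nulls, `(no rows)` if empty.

For each orders row a, compute MAX(amount) over rows sharing a.customer_id.
Keep row a if a.amount >= that per-group MAX.
  customer_id=7: MAX(amount) = 245
  customer_id=10: MAX(amount) = 240
  customer_id=11: MAX(amount) = 273
  customer_id=12: MAX(amount) = 279

4 | 245 ; 7 | 273 ; 8 | 240 ; 10 | 279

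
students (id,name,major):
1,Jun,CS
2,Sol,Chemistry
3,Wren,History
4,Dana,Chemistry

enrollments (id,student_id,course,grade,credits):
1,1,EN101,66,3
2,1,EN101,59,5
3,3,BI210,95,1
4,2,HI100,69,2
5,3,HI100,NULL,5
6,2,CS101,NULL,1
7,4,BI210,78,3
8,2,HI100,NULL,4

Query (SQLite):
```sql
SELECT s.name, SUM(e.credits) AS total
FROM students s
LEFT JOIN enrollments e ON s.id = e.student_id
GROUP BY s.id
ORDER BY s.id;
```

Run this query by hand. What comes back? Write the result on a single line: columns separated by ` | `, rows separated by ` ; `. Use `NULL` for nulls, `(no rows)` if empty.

LEFT JOIN keeps every students row; unmatched ones get NULL for enrollments columns.
Group by students.id and compute SUM(e.credits). SUM over an all-NULL group is NULL.
  1: ids {1, 2} → SUM(e.credits)=8
  2: ids {4, 6, 8} → SUM(e.credits)=7
  3: ids {3, 5} → SUM(e.credits)=6
  4: ids {7} → SUM(e.credits)=3

Jun | 8 ; Sol | 7 ; Wren | 6 ; Dana | 3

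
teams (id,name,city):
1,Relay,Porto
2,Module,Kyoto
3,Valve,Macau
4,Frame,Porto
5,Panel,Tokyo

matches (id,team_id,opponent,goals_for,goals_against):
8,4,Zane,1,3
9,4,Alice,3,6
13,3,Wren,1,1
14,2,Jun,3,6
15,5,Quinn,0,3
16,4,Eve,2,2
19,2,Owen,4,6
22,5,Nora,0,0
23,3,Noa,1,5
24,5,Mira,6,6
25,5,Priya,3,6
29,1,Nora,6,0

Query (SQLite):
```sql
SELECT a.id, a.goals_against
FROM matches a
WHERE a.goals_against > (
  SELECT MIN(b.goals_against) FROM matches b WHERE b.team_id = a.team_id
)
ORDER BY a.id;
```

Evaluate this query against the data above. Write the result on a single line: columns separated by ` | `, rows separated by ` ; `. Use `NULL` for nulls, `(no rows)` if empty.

For each matches row a, compute MIN(goals_against) over rows sharing a.team_id.
Keep row a if a.goals_against > that per-group MIN.
  team_id=1: MIN(goals_against) = 0
  team_id=2: MIN(goals_against) = 6
  team_id=3: MIN(goals_against) = 1
  team_id=4: MIN(goals_against) = 2
  team_id=5: MIN(goals_against) = 0

8 | 3 ; 9 | 6 ; 15 | 3 ; 23 | 5 ; 24 | 6 ; 25 | 6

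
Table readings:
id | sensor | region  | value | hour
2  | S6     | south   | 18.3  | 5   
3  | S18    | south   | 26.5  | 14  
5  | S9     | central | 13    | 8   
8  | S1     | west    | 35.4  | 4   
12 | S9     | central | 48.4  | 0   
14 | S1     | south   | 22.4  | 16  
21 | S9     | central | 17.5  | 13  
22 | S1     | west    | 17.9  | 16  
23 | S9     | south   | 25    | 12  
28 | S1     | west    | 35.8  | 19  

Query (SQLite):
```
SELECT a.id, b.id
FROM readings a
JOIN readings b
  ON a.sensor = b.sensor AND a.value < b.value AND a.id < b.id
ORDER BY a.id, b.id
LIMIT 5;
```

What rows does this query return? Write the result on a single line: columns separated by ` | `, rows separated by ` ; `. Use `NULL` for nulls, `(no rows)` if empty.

Pairs (a,b) with same sensor, a.value < b.value, a.id < b.id.
sensor groups: S1:{8,14,22,28} S18:{3} S6:{2} S9:{5,12,21,23}
Ordered by (a.id, b.id); first 5.

5 | 12 ; 5 | 21 ; 5 | 23 ; 8 | 28 ; 14 | 28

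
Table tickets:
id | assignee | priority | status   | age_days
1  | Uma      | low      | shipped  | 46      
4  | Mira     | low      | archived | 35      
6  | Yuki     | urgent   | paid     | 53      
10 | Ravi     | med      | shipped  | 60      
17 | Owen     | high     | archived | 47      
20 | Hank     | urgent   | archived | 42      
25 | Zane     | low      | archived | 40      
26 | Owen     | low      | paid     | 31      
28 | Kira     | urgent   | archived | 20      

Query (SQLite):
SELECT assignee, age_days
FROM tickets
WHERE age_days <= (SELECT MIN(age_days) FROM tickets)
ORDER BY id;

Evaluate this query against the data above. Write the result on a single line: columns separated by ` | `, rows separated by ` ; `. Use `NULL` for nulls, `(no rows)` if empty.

Scalar subquery: MIN(age_days) over all tickets rows = 20.
Keep rows where age_days <= that value.

Kira | 20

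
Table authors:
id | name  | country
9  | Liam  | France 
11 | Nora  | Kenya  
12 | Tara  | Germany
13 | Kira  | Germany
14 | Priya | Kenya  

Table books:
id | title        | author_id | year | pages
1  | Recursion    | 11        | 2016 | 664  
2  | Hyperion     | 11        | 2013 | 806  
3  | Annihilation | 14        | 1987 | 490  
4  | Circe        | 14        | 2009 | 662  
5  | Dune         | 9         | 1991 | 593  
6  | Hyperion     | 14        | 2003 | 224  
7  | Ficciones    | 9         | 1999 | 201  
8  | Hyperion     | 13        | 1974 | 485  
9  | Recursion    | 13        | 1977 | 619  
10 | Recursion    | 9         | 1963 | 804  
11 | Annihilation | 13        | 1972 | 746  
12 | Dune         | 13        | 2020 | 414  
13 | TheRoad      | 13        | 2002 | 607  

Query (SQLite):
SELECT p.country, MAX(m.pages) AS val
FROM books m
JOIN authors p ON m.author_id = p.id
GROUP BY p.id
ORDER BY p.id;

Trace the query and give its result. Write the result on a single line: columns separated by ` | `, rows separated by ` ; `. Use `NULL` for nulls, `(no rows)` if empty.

France | 804 ; Kenya | 806 ; Germany | 746 ; Kenya | 662

Join each books row to its authors via author_id.
Group joined rows by authors.id; compute MAX(m.pages) per group.
  9: ids {5, 7, 10} → MAX(m.pages)=804
  11: ids {1, 2} → MAX(m.pages)=806
  13: ids {8, 9, 11, 12, 13} → MAX(m.pages)=746
  14: ids {3, 4, 6} → MAX(m.pages)=662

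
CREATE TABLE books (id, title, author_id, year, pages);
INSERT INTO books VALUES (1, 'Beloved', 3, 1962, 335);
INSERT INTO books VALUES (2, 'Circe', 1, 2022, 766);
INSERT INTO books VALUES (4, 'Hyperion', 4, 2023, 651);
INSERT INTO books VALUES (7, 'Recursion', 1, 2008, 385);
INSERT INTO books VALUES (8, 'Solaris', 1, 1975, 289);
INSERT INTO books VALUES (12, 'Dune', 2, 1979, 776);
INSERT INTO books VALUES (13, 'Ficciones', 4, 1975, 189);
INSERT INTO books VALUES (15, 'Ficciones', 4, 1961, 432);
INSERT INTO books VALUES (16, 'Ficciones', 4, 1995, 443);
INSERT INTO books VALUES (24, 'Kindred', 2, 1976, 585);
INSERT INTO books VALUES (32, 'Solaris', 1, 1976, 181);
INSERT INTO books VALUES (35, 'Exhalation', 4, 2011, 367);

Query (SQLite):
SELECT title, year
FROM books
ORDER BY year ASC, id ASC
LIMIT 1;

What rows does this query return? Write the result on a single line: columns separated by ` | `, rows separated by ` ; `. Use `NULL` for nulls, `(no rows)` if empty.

Ficciones | 1961

Sort by year asc, tiebreak id asc: (1961, id=15), (1962, id=1), (1975, id=8), (1975, id=13) …. Take first 1.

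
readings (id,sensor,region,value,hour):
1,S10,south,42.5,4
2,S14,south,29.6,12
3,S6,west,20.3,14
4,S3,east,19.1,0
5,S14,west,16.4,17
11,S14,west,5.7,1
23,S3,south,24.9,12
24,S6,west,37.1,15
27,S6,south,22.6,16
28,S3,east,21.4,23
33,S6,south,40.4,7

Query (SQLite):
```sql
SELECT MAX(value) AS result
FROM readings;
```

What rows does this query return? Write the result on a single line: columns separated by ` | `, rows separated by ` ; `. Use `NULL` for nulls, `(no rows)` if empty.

All value values: [42.5, 29.6, 20.3, 19.1, 16.4, 5.7, 24.9, 37.1, 22.6, 21.4, 40.4].
MAX of non-NULL values = 42.5.

42.5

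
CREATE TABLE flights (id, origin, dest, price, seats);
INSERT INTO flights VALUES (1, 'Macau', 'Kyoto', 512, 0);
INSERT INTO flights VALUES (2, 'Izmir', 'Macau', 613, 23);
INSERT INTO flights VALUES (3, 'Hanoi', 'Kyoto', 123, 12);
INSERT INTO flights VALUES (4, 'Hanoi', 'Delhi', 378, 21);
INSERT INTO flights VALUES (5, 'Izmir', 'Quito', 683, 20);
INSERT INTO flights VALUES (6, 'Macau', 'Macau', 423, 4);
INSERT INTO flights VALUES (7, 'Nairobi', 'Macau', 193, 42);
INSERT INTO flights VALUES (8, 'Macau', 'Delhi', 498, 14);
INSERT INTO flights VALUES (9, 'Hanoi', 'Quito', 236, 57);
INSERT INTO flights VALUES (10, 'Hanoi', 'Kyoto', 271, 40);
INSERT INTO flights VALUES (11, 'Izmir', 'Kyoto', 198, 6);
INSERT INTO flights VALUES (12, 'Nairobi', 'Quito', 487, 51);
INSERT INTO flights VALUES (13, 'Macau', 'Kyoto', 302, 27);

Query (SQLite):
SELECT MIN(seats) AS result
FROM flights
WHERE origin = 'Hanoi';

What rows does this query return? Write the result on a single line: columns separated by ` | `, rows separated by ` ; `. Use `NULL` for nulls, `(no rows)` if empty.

Rows where origin='Hanoi' → seats values: [12, 21, 57, 40].
MIN of non-NULL values = 12.

12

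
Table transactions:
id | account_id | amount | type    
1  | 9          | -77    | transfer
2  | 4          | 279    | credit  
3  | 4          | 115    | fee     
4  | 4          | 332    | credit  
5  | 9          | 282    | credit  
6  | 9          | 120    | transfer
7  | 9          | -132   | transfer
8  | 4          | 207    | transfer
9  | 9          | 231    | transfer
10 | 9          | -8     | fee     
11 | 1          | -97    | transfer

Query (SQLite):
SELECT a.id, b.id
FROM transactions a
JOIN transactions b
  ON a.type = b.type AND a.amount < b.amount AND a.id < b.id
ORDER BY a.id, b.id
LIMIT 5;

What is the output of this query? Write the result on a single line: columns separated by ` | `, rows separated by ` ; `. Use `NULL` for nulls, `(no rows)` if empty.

Pairs (a,b) with same type, a.amount < b.amount, a.id < b.id.
type groups: credit:{2,4,5} fee:{3,10} transfer:{1,6,7,8,9,11}
Ordered by (a.id, b.id); first 5.

1 | 6 ; 1 | 8 ; 1 | 9 ; 2 | 4 ; 2 | 5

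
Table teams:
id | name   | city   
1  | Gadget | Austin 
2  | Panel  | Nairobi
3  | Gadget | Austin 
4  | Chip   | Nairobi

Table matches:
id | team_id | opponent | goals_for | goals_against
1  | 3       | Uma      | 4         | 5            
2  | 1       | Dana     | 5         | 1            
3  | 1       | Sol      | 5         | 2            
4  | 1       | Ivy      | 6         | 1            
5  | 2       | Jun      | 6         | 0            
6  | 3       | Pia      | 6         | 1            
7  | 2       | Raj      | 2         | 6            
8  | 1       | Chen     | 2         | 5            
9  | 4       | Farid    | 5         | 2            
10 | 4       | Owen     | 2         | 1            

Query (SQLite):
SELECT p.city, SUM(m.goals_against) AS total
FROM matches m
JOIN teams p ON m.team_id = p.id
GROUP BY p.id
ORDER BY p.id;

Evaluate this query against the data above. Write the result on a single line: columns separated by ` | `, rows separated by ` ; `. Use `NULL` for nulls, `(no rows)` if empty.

Austin | 9 ; Nairobi | 6 ; Austin | 6 ; Nairobi | 3

Join each matches row to its teams via team_id.
Group joined rows by teams.id; compute SUM(m.goals_against) per group.
  1: ids {2, 3, 4, 8} → SUM(m.goals_against)=9
  2: ids {5, 7} → SUM(m.goals_against)=6
  3: ids {1, 6} → SUM(m.goals_against)=6
  4: ids {9, 10} → SUM(m.goals_against)=3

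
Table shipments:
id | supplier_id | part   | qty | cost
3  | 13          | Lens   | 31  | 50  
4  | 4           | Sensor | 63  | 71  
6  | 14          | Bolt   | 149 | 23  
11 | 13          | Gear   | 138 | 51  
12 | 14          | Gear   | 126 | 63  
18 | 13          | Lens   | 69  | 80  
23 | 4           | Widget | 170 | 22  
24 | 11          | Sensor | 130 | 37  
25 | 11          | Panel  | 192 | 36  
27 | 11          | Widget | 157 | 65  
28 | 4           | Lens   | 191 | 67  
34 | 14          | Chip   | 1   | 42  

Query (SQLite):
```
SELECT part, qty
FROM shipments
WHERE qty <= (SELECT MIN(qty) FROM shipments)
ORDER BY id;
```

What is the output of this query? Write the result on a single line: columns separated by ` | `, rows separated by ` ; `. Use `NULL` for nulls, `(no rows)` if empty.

Scalar subquery: MIN(qty) over all shipments rows = 1.
Keep rows where qty <= that value.

Chip | 1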